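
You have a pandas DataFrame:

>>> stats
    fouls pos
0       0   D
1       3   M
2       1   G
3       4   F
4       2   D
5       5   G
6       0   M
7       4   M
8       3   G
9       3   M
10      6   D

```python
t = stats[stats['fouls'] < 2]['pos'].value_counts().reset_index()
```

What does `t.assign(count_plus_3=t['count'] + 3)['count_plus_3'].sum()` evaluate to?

filter rows where fouls < 2:
   fouls pos
0      0   D
2      1   G
6      0   M
value_counts of pos:
pos
D    1
G    1
M    1
Name: count, dtype: int64
reset_index():
  pos  count
0   D      1
1   G      1
2   M      1
add column count_plus_3 = t['count'] + 3:
  pos  count  count_plus_3
0   D      1             4
1   G      1             4
2   M      1             4
sum of column 'count_plus_3' → 12

12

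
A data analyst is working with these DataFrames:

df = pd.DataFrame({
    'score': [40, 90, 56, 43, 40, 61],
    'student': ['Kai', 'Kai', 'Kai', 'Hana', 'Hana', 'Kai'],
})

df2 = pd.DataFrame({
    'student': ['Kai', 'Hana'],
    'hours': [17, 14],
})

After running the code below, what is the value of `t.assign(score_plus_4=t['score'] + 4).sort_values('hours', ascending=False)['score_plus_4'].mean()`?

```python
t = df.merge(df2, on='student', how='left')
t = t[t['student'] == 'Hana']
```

45.5

merge on 'student' (how='left') → 6 rows:
   score student  hours
0     40     Kai     17
1     90     Kai     17
2     56     Kai     17
3     43    Hana     14
4     40    Hana     14
5     61     Kai     17
filter rows where student == 'Hana':
   score student  hours
3     43    Hana     14
4     40    Hana     14
add column score_plus_4 = t['score'] + 4:
   score student  hours  score_plus_4
3     43    Hana     14            47
4     40    Hana     14            44
sort by hours descending:
   score student  hours  score_plus_4
3     43    Hana     14            47
4     40    Hana     14            44
mean of column 'score_plus_4' → 45.5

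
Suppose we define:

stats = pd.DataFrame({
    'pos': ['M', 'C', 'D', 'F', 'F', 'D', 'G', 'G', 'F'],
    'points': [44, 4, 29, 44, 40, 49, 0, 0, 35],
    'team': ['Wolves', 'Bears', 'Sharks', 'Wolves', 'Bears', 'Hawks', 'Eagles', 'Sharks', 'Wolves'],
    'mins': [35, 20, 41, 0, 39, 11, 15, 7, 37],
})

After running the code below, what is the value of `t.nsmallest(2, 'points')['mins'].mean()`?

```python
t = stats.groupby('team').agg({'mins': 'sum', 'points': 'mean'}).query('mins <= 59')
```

group by team: sum(mins), mean(points):
        mins  points
team                
Bears     59    22.0
Eagles    15     0.0
Hawks     11    49.0
Sharks    48    14.5
Wolves    72    41.0
filter rows where mins <= 59:
        mins  points
team                
Bears     59    22.0
Eagles    15     0.0
Hawks     11    49.0
Sharks    48    14.5
take 2 rows with smallest points:
        mins  points
team                
Eagles    15     0.0
Sharks    48    14.5
Taking the mean of column 'mins' gives 31.5.

31.5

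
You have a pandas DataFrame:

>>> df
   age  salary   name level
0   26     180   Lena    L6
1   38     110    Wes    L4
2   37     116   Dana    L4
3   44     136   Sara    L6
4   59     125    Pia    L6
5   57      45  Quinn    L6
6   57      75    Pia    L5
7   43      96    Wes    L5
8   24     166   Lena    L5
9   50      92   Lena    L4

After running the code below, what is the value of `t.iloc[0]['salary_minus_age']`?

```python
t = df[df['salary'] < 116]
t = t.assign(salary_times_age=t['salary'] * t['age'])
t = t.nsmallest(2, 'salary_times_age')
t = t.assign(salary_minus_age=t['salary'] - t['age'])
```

-12

filter rows where salary < 116:
   age  salary   name level
1   38     110    Wes    L4
5   57      45  Quinn    L6
6   57      75    Pia    L5
7   43      96    Wes    L5
9   50      92   Lena    L4
add column salary_times_age = t['salary'] * t['age']:
   age  salary   name level  salary_times_age
1   38     110    Wes    L4              4180
5   57      45  Quinn    L6              2565
6   57      75    Pia    L5              4275
7   43      96    Wes    L5              4128
9   50      92   Lena    L4              4600
take 2 rows with smallest salary_times_age:
   age  salary   name level  salary_times_age
5   57      45  Quinn    L6              2565
7   43      96    Wes    L5              4128
add column salary_minus_age = t['salary'] - t['age']:
   age  salary   name level  salary_times_age  salary_minus_age
5   57      45  Quinn    L6              2565               -12
7   43      96    Wes    L5              4128                53
Taking the value at position 0, column 'salary_minus_age' gives -12.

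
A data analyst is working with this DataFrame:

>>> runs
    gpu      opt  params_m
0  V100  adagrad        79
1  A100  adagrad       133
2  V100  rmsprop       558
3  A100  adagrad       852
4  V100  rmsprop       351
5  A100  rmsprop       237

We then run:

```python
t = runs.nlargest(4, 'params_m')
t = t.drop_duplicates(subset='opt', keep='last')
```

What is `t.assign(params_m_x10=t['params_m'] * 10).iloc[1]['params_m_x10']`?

2370

take 4 rows with largest params_m:
    gpu      opt  params_m
3  A100  adagrad       852
2  V100  rmsprop       558
4  V100  rmsprop       351
5  A100  rmsprop       237
drop duplicate opt (keep=last):
    gpu      opt  params_m
3  A100  adagrad       852
5  A100  rmsprop       237
add column params_m_x10 = t['params_m'] * 10:
    gpu      opt  params_m  params_m_x10
3  A100  adagrad       852          8520
5  A100  rmsprop       237          2370
value at position 1, column 'params_m_x10' → 2370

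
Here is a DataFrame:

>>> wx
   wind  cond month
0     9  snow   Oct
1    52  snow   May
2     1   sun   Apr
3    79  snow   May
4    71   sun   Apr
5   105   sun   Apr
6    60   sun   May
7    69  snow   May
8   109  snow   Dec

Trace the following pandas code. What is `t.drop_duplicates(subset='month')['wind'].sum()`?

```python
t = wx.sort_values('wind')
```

sort by wind:
   wind  cond month
2     1   sun   Apr
0     9  snow   Oct
1    52  snow   May
6    60   sun   May
7    69  snow   May
4    71   sun   Apr
3    79  snow   May
5   105   sun   Apr
8   109  snow   Dec
drop duplicate month (keep=first):
   wind  cond month
2     1   sun   Apr
0     9  snow   Oct
1    52  snow   May
8   109  snow   Dec
sum of column 'wind' → 171

171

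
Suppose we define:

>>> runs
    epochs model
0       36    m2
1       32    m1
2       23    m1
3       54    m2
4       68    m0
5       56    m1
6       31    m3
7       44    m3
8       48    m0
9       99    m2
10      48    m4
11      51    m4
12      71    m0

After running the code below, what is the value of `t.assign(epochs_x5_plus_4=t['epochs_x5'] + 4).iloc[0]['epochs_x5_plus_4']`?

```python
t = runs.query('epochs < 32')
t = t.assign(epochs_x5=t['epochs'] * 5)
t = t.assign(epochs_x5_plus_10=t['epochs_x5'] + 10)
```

119

filter rows where epochs < 32:
   epochs model
2      23    m1
6      31    m3
add column epochs_x5 = t['epochs'] * 5:
   epochs model  epochs_x5
2      23    m1        115
6      31    m3        155
add column epochs_x5_plus_10 = t['epochs_x5'] + 10:
   epochs model  epochs_x5  epochs_x5_plus_10
2      23    m1        115                125
6      31    m3        155                165
add column epochs_x5_plus_4 = t['epochs_x5'] + 4:
   epochs model  epochs_x5  epochs_x5_plus_10  epochs_x5_plus_4
2      23    m1        115                125               119
6      31    m3        155                165               159
The value at position 0, column 'epochs_x5_plus_4' is 119.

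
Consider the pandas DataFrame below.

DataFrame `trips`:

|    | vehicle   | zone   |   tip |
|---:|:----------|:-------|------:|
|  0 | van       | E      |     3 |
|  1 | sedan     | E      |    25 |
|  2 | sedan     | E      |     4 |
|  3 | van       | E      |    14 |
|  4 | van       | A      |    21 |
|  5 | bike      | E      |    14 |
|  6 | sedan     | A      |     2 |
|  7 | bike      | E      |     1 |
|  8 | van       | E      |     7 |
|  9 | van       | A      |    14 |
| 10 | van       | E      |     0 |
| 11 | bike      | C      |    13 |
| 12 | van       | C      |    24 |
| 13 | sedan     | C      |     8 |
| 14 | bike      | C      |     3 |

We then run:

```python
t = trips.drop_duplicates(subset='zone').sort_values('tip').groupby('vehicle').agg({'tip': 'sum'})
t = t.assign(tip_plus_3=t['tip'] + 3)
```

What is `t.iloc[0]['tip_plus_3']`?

drop duplicate zone (keep=first):
   vehicle zone  tip
0      van    E    3
4      van    A   21
11    bike    C   13
sort by tip:
   vehicle zone  tip
0      van    E    3
11    bike    C   13
4      van    A   21
group by vehicle, sum of tip:
         tip
vehicle     
bike      13
van       24
add column tip_plus_3 = t['tip'] + 3:
         tip  tip_plus_3
vehicle                 
bike      13          16
van       24          27

16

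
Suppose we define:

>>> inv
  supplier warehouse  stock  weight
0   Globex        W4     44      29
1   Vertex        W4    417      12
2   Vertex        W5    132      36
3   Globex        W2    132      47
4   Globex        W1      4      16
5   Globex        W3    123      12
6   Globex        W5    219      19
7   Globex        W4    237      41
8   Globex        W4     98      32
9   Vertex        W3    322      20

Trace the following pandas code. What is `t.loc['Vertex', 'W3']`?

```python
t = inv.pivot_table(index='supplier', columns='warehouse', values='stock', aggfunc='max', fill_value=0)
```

322

pivot: rows=supplier, cols=warehouse, max(stock):
warehouse  W1   W2   W3   W4   W5
supplier                         
Globex      4  132  123  237  219
Vertex      0    0  322  417  132
Taking the value at row 'Vertex', column 'W3' gives 322.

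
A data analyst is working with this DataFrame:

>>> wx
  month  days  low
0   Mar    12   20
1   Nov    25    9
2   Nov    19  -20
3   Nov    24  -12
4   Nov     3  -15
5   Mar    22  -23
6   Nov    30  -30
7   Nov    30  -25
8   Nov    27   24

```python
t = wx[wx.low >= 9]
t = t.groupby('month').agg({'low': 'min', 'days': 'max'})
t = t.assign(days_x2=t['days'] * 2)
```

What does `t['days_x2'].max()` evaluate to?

54

filter rows where low >= 9:
  month  days  low
0   Mar    12   20
1   Nov    25    9
8   Nov    27   24
group by month: min(low), max(days):
       low  days
month           
Mar     20    12
Nov      9    27
add column days_x2 = t['days'] * 2:
       low  days  days_x2
month                    
Mar     20    12       24
Nov      9    27       54
max of column 'days_x2' → 54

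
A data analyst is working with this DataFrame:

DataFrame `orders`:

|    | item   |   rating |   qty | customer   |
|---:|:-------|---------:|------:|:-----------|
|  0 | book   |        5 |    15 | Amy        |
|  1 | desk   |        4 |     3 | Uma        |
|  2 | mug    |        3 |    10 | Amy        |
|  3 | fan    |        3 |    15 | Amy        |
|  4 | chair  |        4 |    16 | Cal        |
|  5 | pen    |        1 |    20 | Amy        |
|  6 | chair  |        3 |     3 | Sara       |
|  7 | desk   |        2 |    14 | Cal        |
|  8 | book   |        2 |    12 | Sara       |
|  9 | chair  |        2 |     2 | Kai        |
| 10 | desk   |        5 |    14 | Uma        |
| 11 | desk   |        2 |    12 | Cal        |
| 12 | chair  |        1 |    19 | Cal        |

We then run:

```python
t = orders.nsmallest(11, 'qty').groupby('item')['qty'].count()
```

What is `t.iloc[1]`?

3

take 11 rows with smallest qty:
     item  rating  qty customer
9   chair       2    2      Kai
1    desk       4    3      Uma
6   chair       3    3     Sara
2     mug       3   10      Amy
8    book       2   12     Sara
11   desk       2   12      Cal
7    desk       2   14      Cal
10   desk       5   14      Uma
0    book       5   15      Amy
3     fan       3   15      Amy
4   chair       4   16      Cal
group by item, count of qty:
item
book     2
chair    3
desk     4
fan      1
mug      1
Name: qty, dtype: int64
Hence 3.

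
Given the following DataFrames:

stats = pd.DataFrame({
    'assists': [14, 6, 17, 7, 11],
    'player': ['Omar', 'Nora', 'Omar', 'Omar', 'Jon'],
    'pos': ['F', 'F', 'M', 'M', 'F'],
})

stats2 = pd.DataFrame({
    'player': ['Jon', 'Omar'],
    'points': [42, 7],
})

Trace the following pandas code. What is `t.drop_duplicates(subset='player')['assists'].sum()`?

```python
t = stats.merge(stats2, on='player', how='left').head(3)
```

merge on 'player' (how='left') → 5 rows:
   assists player pos  points
0       14   Omar   F     7.0
1        6   Nora   F     NaN
2       17   Omar   M     7.0
3        7   Omar   M     7.0
4       11    Jon   F    42.0
take first 3 rows:
   assists player pos  points
0       14   Omar   F     7.0
1        6   Nora   F     NaN
2       17   Omar   M     7.0
drop duplicate player (keep=first):
   assists player pos  points
0       14   Omar   F     7.0
1        6   Nora   F     NaN

20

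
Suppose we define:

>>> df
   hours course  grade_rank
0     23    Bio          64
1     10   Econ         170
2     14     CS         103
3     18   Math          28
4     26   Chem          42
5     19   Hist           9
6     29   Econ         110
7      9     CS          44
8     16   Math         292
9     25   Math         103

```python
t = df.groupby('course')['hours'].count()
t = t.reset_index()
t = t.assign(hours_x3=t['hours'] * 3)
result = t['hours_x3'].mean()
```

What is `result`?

group by course, count of hours:
course
Bio     1
CS      2
Chem    1
Econ    2
Hist    1
Math    3
Name: hours, dtype: int64
reset_index():
  course  hours
0    Bio      1
1     CS      2
2   Chem      1
3   Econ      2
4   Hist      1
5   Math      3
add column hours_x3 = t['hours'] * 3:
  course  hours  hours_x3
0    Bio      1         3
1     CS      2         6
2   Chem      1         3
3   Econ      2         6
4   Hist      1         3
5   Math      3         9
Finally, mean of column 'hours_x3' = 5.0.

5.0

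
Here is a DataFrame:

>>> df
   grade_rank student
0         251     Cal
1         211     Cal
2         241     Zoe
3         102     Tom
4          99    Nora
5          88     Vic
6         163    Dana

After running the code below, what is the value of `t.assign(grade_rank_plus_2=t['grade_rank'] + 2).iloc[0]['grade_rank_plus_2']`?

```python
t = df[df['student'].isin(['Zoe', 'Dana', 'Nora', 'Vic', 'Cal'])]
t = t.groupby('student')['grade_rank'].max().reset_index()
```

filter rows where student in ['Zoe', 'Dana', 'Nora', 'Vic', 'Cal']:
   grade_rank student
0         251     Cal
1         211     Cal
2         241     Zoe
4          99    Nora
5          88     Vic
6         163    Dana
group by student, max of grade_rank:
student
Cal     251
Dana    163
Nora     99
Vic      88
Zoe     241
Name: grade_rank, dtype: int64
reset_index():
  student  grade_rank
0     Cal         251
1    Dana         163
2    Nora          99
3     Vic          88
4     Zoe         241
add column grade_rank_plus_2 = t['grade_rank'] + 2:
  student  grade_rank  grade_rank_plus_2
0     Cal         251                253
1    Dana         163                165
2    Nora          99                101
3     Vic          88                 90
4     Zoe         241                243

253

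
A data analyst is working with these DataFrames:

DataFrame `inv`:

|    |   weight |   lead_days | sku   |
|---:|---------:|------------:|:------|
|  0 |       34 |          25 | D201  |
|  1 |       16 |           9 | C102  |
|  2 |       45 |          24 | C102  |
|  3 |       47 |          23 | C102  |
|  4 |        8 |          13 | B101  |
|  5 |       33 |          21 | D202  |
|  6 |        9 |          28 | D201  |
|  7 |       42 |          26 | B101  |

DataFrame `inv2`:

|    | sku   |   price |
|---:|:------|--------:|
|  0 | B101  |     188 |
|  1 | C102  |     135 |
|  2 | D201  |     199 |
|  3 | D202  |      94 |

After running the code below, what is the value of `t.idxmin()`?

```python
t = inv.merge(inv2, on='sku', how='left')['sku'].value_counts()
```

merge on 'sku' (how='left') → 8 rows:
   weight  lead_days   sku  price
0      34         25  D201    199
1      16          9  C102    135
2      45         24  C102    135
3      47         23  C102    135
4       8         13  B101    188
5      33         21  D202     94
6       9         28  D201    199
7      42         26  B101    188
value_counts of sku:
sku
C102    3
D201    2
B101    2
D202    1
Name: count, dtype: int64
The label with the smallest value is D202.

D202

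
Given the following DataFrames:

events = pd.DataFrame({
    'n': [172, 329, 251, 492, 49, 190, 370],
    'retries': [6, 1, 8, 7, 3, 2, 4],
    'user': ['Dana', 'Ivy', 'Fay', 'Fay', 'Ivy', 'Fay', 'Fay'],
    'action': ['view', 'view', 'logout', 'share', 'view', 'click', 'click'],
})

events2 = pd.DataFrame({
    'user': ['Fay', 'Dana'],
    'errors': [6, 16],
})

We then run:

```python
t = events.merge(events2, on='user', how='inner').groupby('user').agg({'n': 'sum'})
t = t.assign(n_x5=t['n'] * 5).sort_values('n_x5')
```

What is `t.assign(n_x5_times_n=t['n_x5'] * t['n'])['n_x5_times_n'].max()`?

merge on 'user' (how='inner') → 5 rows:
     n  retries  user  action  errors
0  172        6  Dana    view      16
1  251        8   Fay  logout       6
2  492        7   Fay   share       6
3  190        2   Fay   click       6
4  370        4   Fay   click       6
group by user, sum of n:
         n
user      
Dana   172
Fay   1303
add column n_x5 = t['n'] * 5:
         n  n_x5
user            
Dana   172   860
Fay   1303  6515
sort by n_x5:
         n  n_x5
user            
Dana   172   860
Fay   1303  6515
add column n_x5_times_n = t['n_x5'] * t['n']:
         n  n_x5  n_x5_times_n
user                          
Dana   172   860        147920
Fay   1303  6515       8489045
So max() = 8489045.

8489045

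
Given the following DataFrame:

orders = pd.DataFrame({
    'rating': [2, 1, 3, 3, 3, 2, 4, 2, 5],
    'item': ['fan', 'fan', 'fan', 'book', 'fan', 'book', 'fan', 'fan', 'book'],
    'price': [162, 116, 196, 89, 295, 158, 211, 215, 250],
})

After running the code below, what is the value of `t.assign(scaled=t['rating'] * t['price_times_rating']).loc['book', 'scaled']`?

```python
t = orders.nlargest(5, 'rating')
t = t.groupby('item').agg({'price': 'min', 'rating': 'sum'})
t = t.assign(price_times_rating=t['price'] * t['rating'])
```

take 5 rows with largest rating:
   rating  item  price
8       5  book    250
6       4   fan    211
2       3   fan    196
3       3  book     89
4       3   fan    295
group by item: min(price), sum(rating):
      price  rating
item               
book     89       8
fan     196      10
add column price_times_rating = t['price'] * t['rating']:
      price  rating  price_times_rating
item                                   
book     89       8                 712
fan     196      10                1960
add column scaled = t['rating'] * t['price_times_rating']:
      price  rating  price_times_rating  scaled
item                                           
book     89       8                 712    5696
fan     196      10                1960   19600
Taking the value at row 'book', column 'scaled' gives 5696.

5696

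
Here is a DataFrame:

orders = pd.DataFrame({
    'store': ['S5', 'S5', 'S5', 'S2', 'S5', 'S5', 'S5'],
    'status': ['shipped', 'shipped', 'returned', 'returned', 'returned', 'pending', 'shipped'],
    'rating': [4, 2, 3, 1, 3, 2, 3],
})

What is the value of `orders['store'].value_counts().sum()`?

7

value_counts of store:
store
S5    6
S2    1
Name: count, dtype: int64
Reading off the sum of the resulting series, we get 7.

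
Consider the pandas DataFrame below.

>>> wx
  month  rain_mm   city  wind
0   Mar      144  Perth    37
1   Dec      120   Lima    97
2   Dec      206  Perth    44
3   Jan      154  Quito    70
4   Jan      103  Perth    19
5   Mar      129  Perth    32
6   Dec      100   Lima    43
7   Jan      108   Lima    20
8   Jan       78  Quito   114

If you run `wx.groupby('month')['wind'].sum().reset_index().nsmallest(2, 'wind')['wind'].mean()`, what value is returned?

126.5

group by month, sum of wind:
month
Dec    184
Jan    223
Mar     69
Name: wind, dtype: int64
reset_index():
  month  wind
0   Dec   184
1   Jan   223
2   Mar    69
take 2 rows with smallest wind:
  month  wind
2   Mar    69
0   Dec   184
Hence 126.5.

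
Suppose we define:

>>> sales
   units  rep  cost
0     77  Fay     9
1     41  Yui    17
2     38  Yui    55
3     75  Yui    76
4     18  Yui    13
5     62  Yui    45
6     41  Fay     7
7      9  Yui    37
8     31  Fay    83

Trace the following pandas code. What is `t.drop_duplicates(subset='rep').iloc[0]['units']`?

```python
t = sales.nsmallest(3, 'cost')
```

take 3 rows with smallest cost:
   units  rep  cost
6     41  Fay     7
0     77  Fay     9
4     18  Yui    13
drop duplicate rep (keep=first):
   units  rep  cost
6     41  Fay     7
4     18  Yui    13
value at position 0, column 'units' → 41

41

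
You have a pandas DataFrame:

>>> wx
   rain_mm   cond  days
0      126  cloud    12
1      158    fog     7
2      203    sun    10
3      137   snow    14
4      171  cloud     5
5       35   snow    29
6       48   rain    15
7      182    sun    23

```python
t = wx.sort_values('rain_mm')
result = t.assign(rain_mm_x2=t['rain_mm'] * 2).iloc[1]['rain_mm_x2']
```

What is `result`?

sort by rain_mm:
   rain_mm   cond  days
5       35   snow    29
6       48   rain    15
0      126  cloud    12
3      137   snow    14
1      158    fog     7
4      171  cloud     5
7      182    sun    23
2      203    sun    10
add column rain_mm_x2 = t['rain_mm'] * 2:
   rain_mm   cond  days  rain_mm_x2
5       35   snow    29          70
6       48   rain    15          96
0      126  cloud    12         252
3      137   snow    14         274
1      158    fog     7         316
4      171  cloud     5         342
7      182    sun    23         364
2      203    sun    10         406
Then the value at position 1, column 'rain_mm_x2': 96

96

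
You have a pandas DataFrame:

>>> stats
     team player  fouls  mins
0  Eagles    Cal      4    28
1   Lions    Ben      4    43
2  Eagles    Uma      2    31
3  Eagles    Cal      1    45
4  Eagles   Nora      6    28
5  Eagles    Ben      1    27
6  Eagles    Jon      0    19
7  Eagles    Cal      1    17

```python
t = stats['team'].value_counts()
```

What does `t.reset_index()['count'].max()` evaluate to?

value_counts of team:
team
Eagles    7
Lions     1
Name: count, dtype: int64
reset_index():
     team  count
0  Eagles      7
1   Lions      1
Reading off the max of column 'count', we get 7.

7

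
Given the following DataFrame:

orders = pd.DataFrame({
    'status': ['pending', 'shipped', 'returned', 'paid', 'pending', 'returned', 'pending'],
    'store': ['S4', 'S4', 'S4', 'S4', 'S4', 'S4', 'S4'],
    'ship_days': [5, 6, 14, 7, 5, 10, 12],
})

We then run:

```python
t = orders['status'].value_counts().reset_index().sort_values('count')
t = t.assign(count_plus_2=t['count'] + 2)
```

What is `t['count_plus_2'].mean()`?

3.75

value_counts of status:
status
pending     3
returned    2
shipped     1
paid        1
Name: count, dtype: int64
reset_index():
     status  count
0   pending      3
1  returned      2
2   shipped      1
3      paid      1
sort by count:
     status  count
2   shipped      1
3      paid      1
1  returned      2
0   pending      3
add column count_plus_2 = t['count'] + 2:
     status  count  count_plus_2
2   shipped      1             3
3      paid      1             3
1  returned      2             4
0   pending      3             5
Taking the mean of column 'count_plus_2' gives 3.75.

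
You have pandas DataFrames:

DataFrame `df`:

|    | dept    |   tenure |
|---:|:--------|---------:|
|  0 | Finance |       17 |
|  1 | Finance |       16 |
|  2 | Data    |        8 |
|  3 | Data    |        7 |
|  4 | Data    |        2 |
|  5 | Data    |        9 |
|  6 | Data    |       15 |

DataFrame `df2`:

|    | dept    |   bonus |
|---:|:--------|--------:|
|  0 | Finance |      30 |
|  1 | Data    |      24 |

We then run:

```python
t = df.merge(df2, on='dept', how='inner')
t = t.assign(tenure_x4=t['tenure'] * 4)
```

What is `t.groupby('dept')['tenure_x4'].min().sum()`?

merge on 'dept' (how='inner') → 7 rows:
      dept  tenure  bonus
0  Finance      17     30
1  Finance      16     30
2     Data       8     24
3     Data       7     24
4     Data       2     24
5     Data       9     24
6     Data      15     24
add column tenure_x4 = t['tenure'] * 4:
      dept  tenure  bonus  tenure_x4
0  Finance      17     30         68
1  Finance      16     30         64
2     Data       8     24         32
3     Data       7     24         28
4     Data       2     24          8
5     Data       9     24         36
6     Data      15     24         60
group by dept, min of tenure_x4:
dept
Data        8
Finance    64
Name: tenure_x4, dtype: int64
So sum() = 72.

72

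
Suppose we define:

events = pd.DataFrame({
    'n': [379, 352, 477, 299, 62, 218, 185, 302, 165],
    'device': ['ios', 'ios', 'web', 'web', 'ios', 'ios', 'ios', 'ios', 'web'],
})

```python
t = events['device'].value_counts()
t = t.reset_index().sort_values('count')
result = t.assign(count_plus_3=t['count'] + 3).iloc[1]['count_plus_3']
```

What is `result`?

value_counts of device:
device
ios    6
web    3
Name: count, dtype: int64
reset_index():
  device  count
0    ios      6
1    web      3
sort by count:
  device  count
1    web      3
0    ios      6
add column count_plus_3 = t['count'] + 3:
  device  count  count_plus_3
1    web      3             6
0    ios      6             9
So iloc[1]['count_plus_3'] = 9.

9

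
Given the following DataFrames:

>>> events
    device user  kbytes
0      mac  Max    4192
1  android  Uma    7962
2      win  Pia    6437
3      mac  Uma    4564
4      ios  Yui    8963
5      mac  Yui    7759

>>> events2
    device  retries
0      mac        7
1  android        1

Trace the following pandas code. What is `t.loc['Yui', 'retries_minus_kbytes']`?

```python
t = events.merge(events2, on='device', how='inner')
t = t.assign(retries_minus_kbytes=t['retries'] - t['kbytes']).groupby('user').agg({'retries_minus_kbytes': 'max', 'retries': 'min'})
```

merge on 'device' (how='inner') → 4 rows:
    device user  kbytes  retries
0      mac  Max    4192        7
1  android  Uma    7962        1
2      mac  Uma    4564        7
3      mac  Yui    7759        7
add column retries_minus_kbytes = t['retries'] - t['kbytes']:
    device user  kbytes  retries  retries_minus_kbytes
0      mac  Max    4192        7                 -4185
1  android  Uma    7962        1                 -7961
2      mac  Uma    4564        7                 -4557
3      mac  Yui    7759        7                 -7752
group by user: max(retries_minus_kbytes), min(retries):
      retries_minus_kbytes  retries
user                               
Max                  -4185        7
Uma                  -4557        1
Yui                  -7752        7
Taking the value at row 'Yui', column 'retries_minus_kbytes' gives -7752.

-7752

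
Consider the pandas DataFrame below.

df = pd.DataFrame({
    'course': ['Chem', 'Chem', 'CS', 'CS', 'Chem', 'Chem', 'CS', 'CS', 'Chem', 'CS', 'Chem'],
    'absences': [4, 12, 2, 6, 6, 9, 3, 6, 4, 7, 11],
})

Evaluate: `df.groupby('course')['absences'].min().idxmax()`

Chem

group by course, min of absences:
course
CS      2
Chem    4
Name: absences, dtype: int64
Taking the label with the largest value gives Chem.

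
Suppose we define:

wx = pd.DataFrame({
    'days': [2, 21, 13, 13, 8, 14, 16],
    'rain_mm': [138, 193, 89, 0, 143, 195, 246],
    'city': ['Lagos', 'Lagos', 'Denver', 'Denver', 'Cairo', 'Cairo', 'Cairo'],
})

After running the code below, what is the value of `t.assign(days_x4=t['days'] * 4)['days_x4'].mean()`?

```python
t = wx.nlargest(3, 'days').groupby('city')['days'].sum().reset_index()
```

102.0

take 3 rows with largest days:
   days  rain_mm   city
1    21      193  Lagos
6    16      246  Cairo
5    14      195  Cairo
group by city, sum of days:
city
Cairo    30
Lagos    21
Name: days, dtype: int64
reset_index():
    city  days
0  Cairo    30
1  Lagos    21
add column days_x4 = t['days'] * 4:
    city  days  days_x4
0  Cairo    30      120
1  Lagos    21       84
Then the mean of column 'days_x4': 102.0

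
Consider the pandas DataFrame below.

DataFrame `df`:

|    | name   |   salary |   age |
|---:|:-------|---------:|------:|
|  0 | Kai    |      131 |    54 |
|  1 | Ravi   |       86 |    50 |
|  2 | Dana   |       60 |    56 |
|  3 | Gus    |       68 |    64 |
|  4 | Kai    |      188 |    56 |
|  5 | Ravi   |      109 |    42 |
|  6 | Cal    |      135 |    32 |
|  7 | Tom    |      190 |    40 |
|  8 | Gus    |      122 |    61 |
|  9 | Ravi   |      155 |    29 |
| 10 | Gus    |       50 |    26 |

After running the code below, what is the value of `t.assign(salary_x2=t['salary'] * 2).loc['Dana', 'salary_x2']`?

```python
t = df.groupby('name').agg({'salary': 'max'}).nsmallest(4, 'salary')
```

120

group by name, max of salary:
      salary
name        
Cal      135
Dana      60
Gus      122
Kai      188
Ravi     155
Tom      190
take 4 rows with smallest salary:
      salary
name        
Dana      60
Gus      122
Cal      135
Ravi     155
add column salary_x2 = t['salary'] * 2:
      salary  salary_x2
name                   
Dana      60        120
Gus      122        244
Cal      135        270
Ravi     155        310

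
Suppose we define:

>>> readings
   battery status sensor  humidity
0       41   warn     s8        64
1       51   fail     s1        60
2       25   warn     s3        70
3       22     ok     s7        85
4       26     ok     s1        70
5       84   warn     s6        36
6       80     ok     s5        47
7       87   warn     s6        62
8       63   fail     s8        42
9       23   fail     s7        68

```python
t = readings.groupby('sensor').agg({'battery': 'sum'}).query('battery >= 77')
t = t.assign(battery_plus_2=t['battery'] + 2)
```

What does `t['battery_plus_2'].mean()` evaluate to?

group by sensor, sum of battery:
        battery
sensor         
s1           77
s3           25
s5           80
s6          171
s7           45
s8          104
filter rows where battery >= 77:
        battery
sensor         
s1           77
s5           80
s6          171
s8          104
add column battery_plus_2 = t['battery'] + 2:
        battery  battery_plus_2
sensor                         
s1           77              79
s5           80              82
s6          171             173
s8          104             106
Hence 110.0.

110.0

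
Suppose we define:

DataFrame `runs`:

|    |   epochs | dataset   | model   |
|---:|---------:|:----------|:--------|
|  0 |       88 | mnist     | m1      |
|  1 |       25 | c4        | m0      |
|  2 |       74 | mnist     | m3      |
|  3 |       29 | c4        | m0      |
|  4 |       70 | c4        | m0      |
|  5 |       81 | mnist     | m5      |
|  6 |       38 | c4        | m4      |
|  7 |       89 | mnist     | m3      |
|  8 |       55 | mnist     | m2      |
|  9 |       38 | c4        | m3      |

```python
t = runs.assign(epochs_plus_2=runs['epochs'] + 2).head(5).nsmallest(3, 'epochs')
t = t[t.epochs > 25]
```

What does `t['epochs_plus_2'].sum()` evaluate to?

103

add column epochs_plus_2 = runs['epochs'] + 2:
   epochs dataset model  epochs_plus_2
0      88   mnist    m1             90
1      25      c4    m0             27
2      74   mnist    m3             76
3      29      c4    m0             31
4      70      c4    m0             72
5      81   mnist    m5             83
6      38      c4    m4             40
7      89   mnist    m3             91
8      55   mnist    m2             57
9      38      c4    m3             40
take first 5 rows:
   epochs dataset model  epochs_plus_2
0      88   mnist    m1             90
1      25      c4    m0             27
2      74   mnist    m3             76
3      29      c4    m0             31
4      70      c4    m0             72
take 3 rows with smallest epochs:
   epochs dataset model  epochs_plus_2
1      25      c4    m0             27
3      29      c4    m0             31
4      70      c4    m0             72
filter rows where epochs > 25:
   epochs dataset model  epochs_plus_2
3      29      c4    m0             31
4      70      c4    m0             72
Reading off the sum of column 'epochs_plus_2', we get 103.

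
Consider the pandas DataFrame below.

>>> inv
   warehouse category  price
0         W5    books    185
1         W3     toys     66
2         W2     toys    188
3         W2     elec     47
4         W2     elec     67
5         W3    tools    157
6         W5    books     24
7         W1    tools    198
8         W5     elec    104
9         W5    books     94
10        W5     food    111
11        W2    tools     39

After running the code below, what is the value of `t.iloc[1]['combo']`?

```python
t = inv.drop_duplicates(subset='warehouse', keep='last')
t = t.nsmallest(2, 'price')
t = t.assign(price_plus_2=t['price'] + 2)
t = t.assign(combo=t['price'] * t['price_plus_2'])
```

drop duplicate warehouse (keep=last):
   warehouse category  price
5         W3    tools    157
7         W1    tools    198
10        W5     food    111
11        W2    tools     39
take 2 rows with smallest price:
   warehouse category  price
11        W2    tools     39
10        W5     food    111
add column price_plus_2 = t['price'] + 2:
   warehouse category  price  price_plus_2
11        W2    tools     39            41
10        W5     food    111           113
add column combo = t['price'] * t['price_plus_2']:
   warehouse category  price  price_plus_2  combo
11        W2    tools     39            41   1599
10        W5     food    111           113  12543
Then the value at position 1, column 'combo': 12543

12543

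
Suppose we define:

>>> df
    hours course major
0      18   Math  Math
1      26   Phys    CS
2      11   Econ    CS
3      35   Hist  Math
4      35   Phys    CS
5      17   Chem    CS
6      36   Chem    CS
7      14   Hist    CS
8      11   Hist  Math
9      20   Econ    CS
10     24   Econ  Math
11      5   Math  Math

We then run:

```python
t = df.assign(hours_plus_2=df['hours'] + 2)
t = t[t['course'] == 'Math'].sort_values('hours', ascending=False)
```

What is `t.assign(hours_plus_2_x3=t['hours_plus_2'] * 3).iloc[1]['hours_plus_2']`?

add column hours_plus_2 = df['hours'] + 2:
    hours course major  hours_plus_2
0      18   Math  Math            20
1      26   Phys    CS            28
2      11   Econ    CS            13
3      35   Hist  Math            37
4      35   Phys    CS            37
5      17   Chem    CS            19
6      36   Chem    CS            38
7      14   Hist    CS            16
8      11   Hist  Math            13
9      20   Econ    CS            22
10     24   Econ  Math            26
11      5   Math  Math             7
filter rows where course == 'Math':
    hours course major  hours_plus_2
0      18   Math  Math            20
11      5   Math  Math             7
sort by hours descending:
    hours course major  hours_plus_2
0      18   Math  Math            20
11      5   Math  Math             7
add column hours_plus_2_x3 = t['hours_plus_2'] * 3:
    hours course major  hours_plus_2  hours_plus_2_x3
0      18   Math  Math            20               60
11      5   Math  Math             7               21

7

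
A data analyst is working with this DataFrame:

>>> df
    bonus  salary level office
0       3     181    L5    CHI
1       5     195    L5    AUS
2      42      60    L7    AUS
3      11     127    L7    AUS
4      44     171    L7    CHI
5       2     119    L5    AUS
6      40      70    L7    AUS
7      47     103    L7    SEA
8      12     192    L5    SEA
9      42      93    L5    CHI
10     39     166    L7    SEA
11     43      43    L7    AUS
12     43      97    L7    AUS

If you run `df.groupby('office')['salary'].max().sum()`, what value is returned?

568

group by office, max of salary:
office
AUS    195
CHI    181
SEA    192
Name: salary, dtype: int64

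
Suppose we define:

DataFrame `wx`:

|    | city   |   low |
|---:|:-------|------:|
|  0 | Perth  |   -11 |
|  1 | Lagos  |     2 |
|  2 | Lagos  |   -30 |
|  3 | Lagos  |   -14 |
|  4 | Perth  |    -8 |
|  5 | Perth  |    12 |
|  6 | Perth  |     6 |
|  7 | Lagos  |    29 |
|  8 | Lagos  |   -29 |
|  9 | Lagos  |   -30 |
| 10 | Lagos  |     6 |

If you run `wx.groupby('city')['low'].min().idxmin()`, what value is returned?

Lagos

group by city, min of low:
city
Lagos   -30
Perth   -11
Name: low, dtype: int64
Reading off the label with the smallest value, we get Lagos.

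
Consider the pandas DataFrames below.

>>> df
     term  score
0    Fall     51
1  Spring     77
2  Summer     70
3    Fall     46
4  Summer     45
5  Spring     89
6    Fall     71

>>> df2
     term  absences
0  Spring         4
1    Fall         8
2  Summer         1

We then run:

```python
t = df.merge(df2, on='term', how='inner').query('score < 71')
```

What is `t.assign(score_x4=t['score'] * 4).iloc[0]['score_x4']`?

merge on 'term' (how='inner') → 7 rows:
     term  score  absences
0    Fall     51         8
1  Spring     77         4
2  Summer     70         1
3    Fall     46         8
4  Summer     45         1
5  Spring     89         4
6    Fall     71         8
filter rows where score < 71:
     term  score  absences
0    Fall     51         8
2  Summer     70         1
3    Fall     46         8
4  Summer     45         1
add column score_x4 = t['score'] * 4:
     term  score  absences  score_x4
0    Fall     51         8       204
2  Summer     70         1       280
3    Fall     46         8       184
4  Summer     45         1       180
Reading off the value at position 0, column 'score_x4', we get 204.

204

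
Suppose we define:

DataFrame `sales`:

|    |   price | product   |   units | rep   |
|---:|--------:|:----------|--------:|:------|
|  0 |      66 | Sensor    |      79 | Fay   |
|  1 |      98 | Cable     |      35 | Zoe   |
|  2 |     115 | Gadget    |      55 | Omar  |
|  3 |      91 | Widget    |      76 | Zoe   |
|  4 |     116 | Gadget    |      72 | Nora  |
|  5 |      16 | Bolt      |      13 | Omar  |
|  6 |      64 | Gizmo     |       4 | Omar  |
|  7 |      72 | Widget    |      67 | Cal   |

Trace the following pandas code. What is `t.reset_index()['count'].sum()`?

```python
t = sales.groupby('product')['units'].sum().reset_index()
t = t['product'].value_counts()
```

group by product, sum of units:
product
Bolt       13
Cable      35
Gadget    127
Gizmo       4
Sensor     79
Widget    143
Name: units, dtype: int64
reset_index():
  product  units
0    Bolt     13
1   Cable     35
2  Gadget    127
3   Gizmo      4
4  Sensor     79
5  Widget    143
value_counts of product:
product
Bolt      1
Cable     1
Gadget    1
Gizmo     1
Sensor    1
Widget    1
Name: count, dtype: int64
reset_index():
  product  count
0    Bolt      1
1   Cable      1
2  Gadget      1
3   Gizmo      1
4  Sensor      1
5  Widget      1
Reading off the sum of column 'count', we get 6.

6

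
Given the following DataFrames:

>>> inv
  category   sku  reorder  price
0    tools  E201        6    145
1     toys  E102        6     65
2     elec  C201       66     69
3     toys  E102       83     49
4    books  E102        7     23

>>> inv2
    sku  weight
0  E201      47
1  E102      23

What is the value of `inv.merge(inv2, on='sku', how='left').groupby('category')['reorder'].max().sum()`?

162

merge on 'sku' (how='left') → 5 rows:
  category   sku  reorder  price  weight
0    tools  E201        6    145    47.0
1     toys  E102        6     65    23.0
2     elec  C201       66     69     NaN
3     toys  E102       83     49    23.0
4    books  E102        7     23    23.0
group by category, max of reorder:
category
books     7
elec     66
tools     6
toys     83
Name: reorder, dtype: int64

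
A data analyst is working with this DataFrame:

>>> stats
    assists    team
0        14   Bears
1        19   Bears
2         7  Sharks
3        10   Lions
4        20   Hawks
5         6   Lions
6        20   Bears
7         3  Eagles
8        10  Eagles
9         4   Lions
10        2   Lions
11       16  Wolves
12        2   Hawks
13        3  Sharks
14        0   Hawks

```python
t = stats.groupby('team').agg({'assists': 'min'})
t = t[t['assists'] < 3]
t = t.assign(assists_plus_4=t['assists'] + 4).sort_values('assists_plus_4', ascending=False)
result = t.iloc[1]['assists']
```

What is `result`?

0

group by team, min of assists:
        assists
team           
Bears        14
Eagles        3
Hawks         0
Lions         2
Sharks        3
Wolves       16
filter rows where assists < 3:
       assists
team          
Hawks        0
Lions        2
add column assists_plus_4 = t['assists'] + 4:
       assists  assists_plus_4
team                          
Hawks        0               4
Lions        2               6
sort by assists_plus_4 descending:
       assists  assists_plus_4
team                          
Lions        2               6
Hawks        0               4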